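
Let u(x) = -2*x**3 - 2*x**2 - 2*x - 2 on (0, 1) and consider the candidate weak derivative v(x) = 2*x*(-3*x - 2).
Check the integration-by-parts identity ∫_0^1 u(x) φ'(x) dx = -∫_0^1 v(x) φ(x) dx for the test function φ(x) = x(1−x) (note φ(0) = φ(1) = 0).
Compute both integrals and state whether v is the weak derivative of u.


LHS = 29/30, RHS = 19/30. No, v is not the weak derivative of u.

u(x) = -2*x**3 - 2*x**2 - 2*x - 2, classical derivative u'(x) = -6*x**2 - 4*x - 2.
φ(x) = x(1−x), so φ'(x) = 1 - 2*x.
Note φ(0) = φ(1) = 0, so the boundary term u·φ vanishes.
LHS = ∫_0^1 u(x) φ'(x) dx = ∫_0^1 (4*x^4 + 2*x^3 + 2*x^2 + 2*x - 2) dx. Term by term:
  ∫_0^1 4*x^4 dx = 4/5;  ∫_0^1 2*x^3 dx = 1/2;  ∫_0^1 2*x^2 dx = 2/3;
  ∫_0^1 2*x dx = 1;  ∫_0^1 -2 dx = -2.
Sum: 4/5 + 1/2 + 2/3 + 1 − 2 = 29/30.
So LHS = 29/30.
∫_0^1 v(x) φ(x) dx = ∫_0^1 (6*x^4 - 2*x^3 - 4*x^2) dx. Term by term:
  ∫_0^1 6*x^4 dx = 6/5;  ∫_0^1 -2*x^3 dx = -1/2;  ∫_0^1 -4*x^2 dx = -4/3.
Sum: 6/5 − 1/2 − 4/3 = -19/30.
So RHS = -∫_0^1 v(x) φ(x) dx = 19/30.
LHS − RHS = 1/3 ≠ 0, so the identity fails.
(For a valid weak derivative the identity must hold for EVERY test function, in particular this one. The failure shows v is NOT the weak derivative of u.)
Correct weak derivative would be u'(x) = -6*x**2 - 4*x - 2.


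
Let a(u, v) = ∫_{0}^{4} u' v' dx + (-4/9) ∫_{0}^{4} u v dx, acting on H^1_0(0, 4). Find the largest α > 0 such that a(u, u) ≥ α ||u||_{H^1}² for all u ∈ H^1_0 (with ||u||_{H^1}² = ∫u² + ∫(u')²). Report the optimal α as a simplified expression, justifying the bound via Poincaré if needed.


α = (-64/9 + π^2)/(π^2 + 16)

Coercivity of a(·,·) on H^1_0(0, 4) means a(u, u) ≥ α ||u||_{H^1}² for every u ∈ H^1_0.
The interval has length L = 4, and Poincaré/coercivity depend only on L. Here a(u, u) = ∫(u')² + (-4/9)·∫u².
Here c = -4/9 < 0 with |c| < (π/L)² = π^2/16, so coercivity still holds. The condition a(u,u) ≥ α||u||_{H^1}² reads (1−α)∫(u')² ≥ (α−c)∫u². Any admissible α is ≤ 1 (rapidly oscillating u have ∫u²/∫(u')² → 0), and α = 1 would force 0 ≥ (1−c)∫u², impossible since c < 1; so 1−α > 0. By the sharp Poincaré inequality on H^1_0 of an interval of length L, ∫(u')² ≥ (π/L)²∫u² with equality for the first sine mode sin(π(x−x₀)/L) (x₀ the left endpoint), so the inequality holds for all u iff (1−α)(π/L)² ≥ α − c, i.e. α ≤ ((π/L)² + c)/((π/L)² + 1) = (1 + c(L/π)²)/(1 + (L/π)²). (Direct route, valid since c ≤ 0: Poincaré gives c∫u² ≥ c(L/π)²∫(u')², so a(u,u) ≥ (1 + c(L/π)²)∫(u')², while ||u||_{H^1}² ≤ (1 + (L/π)²)∫(u')²; dividing yields the same α.) With (π/L)² = π^2/16 and c = -4/9, the largest admissible constant is α = ((π/L)² + c)/((π/L)² + 1).
Simplifying, α = (-64/9 + π^2)/(π^2 + 16).


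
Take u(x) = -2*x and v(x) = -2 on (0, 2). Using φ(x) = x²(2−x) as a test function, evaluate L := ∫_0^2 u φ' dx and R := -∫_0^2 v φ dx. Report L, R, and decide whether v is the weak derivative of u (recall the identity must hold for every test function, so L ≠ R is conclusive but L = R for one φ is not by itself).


LHS = 8/3, RHS = 8/3. Yes, v = u' weakly.

u(x) = -2*x, classical derivative u'(x) = -2.
φ(x) = x²(2−x), so φ'(x) = x*(4 - 3*x).
Note φ(0) = φ(2) = 0, so the boundary term u·φ vanishes.
LHS = ∫_0^2 u(x) φ'(x) dx = ∫_0^2 (6*x^3 - 8*x^2) dx. Term by term:
  ∫_0^2 6*x^3 dx = 24;  ∫_0^2 -8*x^2 dx = -64/3.
Sum: 24 − 64/3 = 8/3.
So LHS = 8/3.
∫_0^2 v(x) φ(x) dx = ∫_0^2 (2*x^3 - 4*x^2) dx. Term by term:
  ∫_0^2 2*x^3 dx = 8;  ∫_0^2 -4*x^2 dx = -32/3.
Sum: 8 − 32/3 = -8/3.
So RHS = -∫_0^2 v(x) φ(x) dx = 8/3.
LHS = RHS, so the identity holds for this test φ.
Moreover u is smooth here and v(x) = u'(x) = -2 pointwise, so the identity holds for every test function. Hence v is the weak derivative of u.


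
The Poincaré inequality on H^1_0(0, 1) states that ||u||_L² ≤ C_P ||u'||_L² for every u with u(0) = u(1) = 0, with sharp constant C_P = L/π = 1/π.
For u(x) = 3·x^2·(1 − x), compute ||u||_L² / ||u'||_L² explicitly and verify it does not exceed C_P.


||u||_L² / ||u'||_L² = sqrt(14)/14 < C_P = 1/π.

u(x) = 3·x^2·(1 − x), so u'(x) = 3*x*(2 - 3*x).
u(x) = 3·x^2·(1 − x) vanishes at x = 0 and x = 1, so u ∈ H^1_0(0, 1). Differentiate via the product rule and integrate the resulting polynomials term by term.
  ∫_0^1 u² dx = ∫_0^1 (9*x^6 - 18*x^5 + 9*x^4) dx. Term by term:
    ∫_0^1 9*x^6 dx = 9/7;  ∫_0^1 -18*x^5 dx = -3;  ∫_0^1 9*x^4 dx = 9/5.
  Sum: 9/7 − 3 + 9/5 = 3/35.
  ∫_0^1 (u')² dx = ∫_0^1 (81*x^4 - 108*x^3 + 36*x^2) dx. Term by term:
    ∫_0^1 81*x^4 dx = 81/5;  ∫_0^1 -108*x^3 dx = -27;  ∫_0^1 36*x^2 dx = 12.
  Sum: 81/5 − 27 + 12 = 6/5.
∫_0^1 u² dx = 3/35, so ||u||_L² = sqrt(105)/35.
∫_0^1 (u')² dx = 6/5, so ||u'||_L² = sqrt(30)/5.
Ratio ||u||_L² / ||u'||_L² = sqrt(14)/14.
Sharp Poincaré constant on H^1_0(0, 1) is C_P = L/π = 1/π, achieved by sin(π·x).
A polynomial bump cannot attain the sharp Poincaré constant (only the first sine eigenfunction does), so the ratio is strictly less than C_P, consistent with ||u||_L² ≤ C_P ||u'||_L².


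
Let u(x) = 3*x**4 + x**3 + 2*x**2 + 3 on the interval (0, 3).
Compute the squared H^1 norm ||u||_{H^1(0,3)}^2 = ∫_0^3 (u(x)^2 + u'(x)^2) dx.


||u||_{H^1}^2 = 12592683/140

The H^1 norm (squared) on an interval (0, L) is
  ||u||_{H^1}^2 = ∫_0^L u(x)^2 dx + ∫_0^L u'(x)^2 dx.
Compute u'(x) = 12*x**3 + 3*x**2 + 4*x.
Then u(x)^2 = 9*x**8 + 6*x**7 + 13*x**6 + 4*x**5 + 22*x**4 + 6*x**3 + 12*x**2 + 9 and u'(x)^2 = 144*x**6 + 72*x**5 + 105*x**4 + 24*x**3 + 16*x**2.
Integrate each monomial from 0 to 3 using ∫_0^3 c·x^n dx = c·3^(n+1)/(n+1):
  ∫_0^3 u(x)^2 dx = ∫_0^3 (9*x^8 + 6*x^7 + 13*x^6 + 4*x^5 + 22*x^4 + 6*x^3 + 12*x^2 + 9) dx. Term by term:
    ∫_0^3 9*x^8 dx = 19683;  ∫_0^3 6*x^7 dx = 19683/4;  ∫_0^3 13*x^6 dx = 28431/7;
    ∫_0^3 4*x^5 dx = 486;  ∫_0^3 22*x^4 dx = 5346/5;  ∫_0^3 6*x^3 dx = 243/2;
    ∫_0^3 12*x^2 dx = 108;  ∫_0^3 9 dx = 27.
  Sum: 19683 + 19683/4 + 28431/7 + 486 + 5346/5 + 243/2 + 108 + 27 = 4266783/140.
  ∫_0^3 u'(x)^2 dx = ∫_0^3 (144*x^6 + 72*x^5 + 105*x^4 + 24*x^3 + 16*x^2) dx. Term by term:
    ∫_0^3 144*x^6 dx = 314928/7;  ∫_0^3 72*x^5 dx = 8748;  ∫_0^3 105*x^4 dx = 5103;
    ∫_0^3 24*x^3 dx = 486;  ∫_0^3 16*x^2 dx = 144.
  Sum: 314928/7 + 8748 + 5103 + 486 + 144 = 416295/7.
Adding: ||u||_{H^1}^2 = 4266783/140 + 416295/7 = 12592683/140.


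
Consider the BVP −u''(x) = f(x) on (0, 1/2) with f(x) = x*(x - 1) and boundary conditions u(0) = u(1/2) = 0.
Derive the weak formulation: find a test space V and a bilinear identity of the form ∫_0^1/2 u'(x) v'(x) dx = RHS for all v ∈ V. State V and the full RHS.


V = H^1_0(0, 1/2) (so v(0) = v(1/2) = 0); weak form: ∫_0^1/2 u'v' dx = ∫_0^1/2 (x*(x - 1)) v dx for all v ∈ V.

Multiply both sides by a test function v and integrate from 0 to 1/2:
  ∫_0^1/2 −u''(x) v(x) dx = ∫_0^1/2 f(x) v(x) dx.
Integrate the LHS by parts once:
  ∫_0^1/2 −u'' v dx = −[u'(x) v(x)]_0^1/2 + ∫_0^1/2 u'(x) v'(x) dx.
Thus ∫_0^1/2 u'(x) v'(x) dx = ∫_0^1/2 f(x) v(x) dx + [u'(x) v(x)]_0^1/2.
Choose V so that boundary terms are either known or forced to vanish.
u is Dirichlet: u(0) = u(1/2) = 0. Let V = H^1_0(0, 1/2); then v(0) = v(1/2) = 0, and [u' v]_0^1/2 = 0.
Weak formulation: find u (satisfying any essential BC) such that ∫_0^1/2 u'(x) v'(x) dx = ∫_0^1/2 f v dx for all v ∈ V.
Substituting f(x) = x*(x - 1), the right-hand side is ∫_0^1/2 (x*(x - 1)) v dx.


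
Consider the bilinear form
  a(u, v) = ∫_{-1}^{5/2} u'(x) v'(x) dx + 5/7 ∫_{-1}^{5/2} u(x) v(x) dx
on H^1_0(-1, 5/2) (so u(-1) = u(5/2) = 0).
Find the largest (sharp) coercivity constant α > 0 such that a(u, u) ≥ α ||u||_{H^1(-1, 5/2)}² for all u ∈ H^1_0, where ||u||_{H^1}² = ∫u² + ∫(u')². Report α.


α = (35 + 4*π^2)/(4*π^2 + 49)

Coercivity of a(·,·) on H^1_0(-1, 5/2) means a(u, u) ≥ α ||u||_{H^1}² for every u ∈ H^1_0.
The interval has length L = 7/2, and Poincaré/coercivity depend only on L. Here a(u, u) = ∫(u')² + (5/7)·∫u².
Here 0 < c = 5/7 < 1. The condition a(u,u) ≥ α||u||_{H^1}² reads (1−α)∫(u')² ≥ (α−c)∫u². Any admissible α is ≤ 1 (rapidly oscillating u have ∫u²/∫(u')² → 0), and α = 1 would force 0 ≥ (1−c)∫u², impossible since c < 1; so 1−α > 0. By the sharp Poincaré inequality on H^1_0 of an interval of length L, ∫(u')² ≥ (π/L)²∫u² with equality for the first sine mode sin(π(x−x₀)/L) (x₀ the left endpoint), so the inequality holds for all u iff (1−α)(π/L)² ≥ α − c, i.e. α ≤ ((π/L)² + c)/((π/L)² + 1) = (1 + c(L/π)²)/(1 + (L/π)²). With (π/L)² = 4*π^2/49 and c = 5/7, the largest admissible constant is α = ((π/L)² + c)/((π/L)² + 1).
Simplifying, α = (35 + 4*π^2)/(4*π^2 + 49).


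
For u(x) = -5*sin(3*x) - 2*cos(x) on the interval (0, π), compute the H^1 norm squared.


||u||_{H^1(0,π)}^2 = 129*π

u'(x) = 2*sin(x) - 15*cos(3*x).
Expand u² and (u')² and integrate term by term on (0, π), using: for integers n ≥ 1, ∫_0^π sin²(nx) dx = ∫_0^π cos²(nx) dx = π/2; for n ≠ n', ∫_0^π sin(nx)sin(n'x) dx = ∫_0^π cos(nx)cos(n'x) dx = 0; and by product-to-sum, ∫_0^π sin(nx)cos(n'x) dx = ½∫_0^π [sin((n+n')x) + sin((n−n')x)] dx, which is 0 when n+n' is even and 2n/(n²−n'²) when n+n' is odd (it need not vanish on (0, π)).
  u² squared terms: (-5)²·∫sin(3x)² dx = 25·π/2 = 25*π/2;  (-2)²·∫cos(x)² dx = 4·π/2 = 2*π.
  u² cross terms: 2·(-5)·(-2)·∫sin(3x)·cos(x) dx = 20·(0) = 0.
  So ∫_0^π u² dx = 25*π/2 + 2*π + 0 = 29*π/2.
  (u')² squared terms: (-15)²·∫cos(3x)² dx = 225·π/2 = 225*π/2;  (2)²·∫sin(x)² dx = 4·π/2 = 2*π.
  (u')² cross terms: 2·(-15)·(2)·∫cos(3x)·sin(x) dx = -60·(0) = 0.
  So ∫_0^π (u')² dx = 225*π/2 + 2*π + 0 = 229*π/2.
||u||_{H^1}^2 = (29*π/2) + (229*π/2) = 129*π.


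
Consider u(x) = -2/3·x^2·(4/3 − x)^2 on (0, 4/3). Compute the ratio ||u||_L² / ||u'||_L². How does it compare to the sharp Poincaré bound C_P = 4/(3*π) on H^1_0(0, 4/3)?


||u||_L² / ||u'||_L² = 2*sqrt(3)/9 < C_P = 4/(3*π).

u(x) = -2/3·x^2·(4/3 − x)^2, so u'(x) = 8*x*(-9*x^2 + 18*x - 8)/27.
u(x) = -2/3·x^2·(4/3 − x)^2 vanishes at x = 0 and x = 4/3, so u ∈ H^1_0(0, 4/3). Differentiate via the product rule and integrate the resulting polynomials term by term.
  ∫_0^4/3 u² dx = ∫_0^4/3 (4*x^8/9 - 64*x^7/27 + 128*x^6/27 - 1024*x^5/243 + 1024*x^4/729) dx. Term by term:
    ∫_0^4/3 4*x^8/9 dx = 1048576/1594323;  ∫_0^4/3 -64*x^7/27 dx = -524288/177147;  ∫_0^4/3 128*x^6/27 dx = 2097152/413343;
    ∫_0^4/3 -1024*x^5/243 dx = -2097152/531441;  ∫_0^4/3 1024*x^4/729 dx = 1048576/885735.
  Sum: 1048576/1594323 − 524288/177147 + 2097152/413343 − 2097152/531441 + 1048576/885735 = 524288/55801305.
  ∫_0^4/3 (u')² dx = ∫_0^4/3 (64*x^6/9 - 256*x^5/9 + 3328*x^4/81 - 2048*x^3/81 + 4096*x^2/729) dx. Term by term:
    ∫_0^4/3 64*x^6/9 dx = 1048576/137781;  ∫_0^4/3 -256*x^5/9 dx = -524288/19683;  ∫_0^4/3 3328*x^4/81 dx = 3407872/98415;
    ∫_0^4/3 -2048*x^3/81 dx = -131072/6561;  ∫_0^4/3 4096*x^2/729 dx = 262144/59049.
  Sum: 1048576/137781 − 524288/19683 + 3407872/98415 − 131072/6561 + 262144/59049 = 131072/2066715.
∫_0^4/3 u² dx = 524288/55801305, so ||u||_L² = 512*sqrt(210)/76545.
∫_0^4/3 (u')² dx = 131072/2066715, so ||u'||_L² = 256*sqrt(70)/8505.
Ratio ||u||_L² / ||u'||_L² = 2*sqrt(3)/9.
Sharp Poincaré constant on H^1_0(0, 4/3) is C_P = L/π = 4/(3*π), achieved by sin(3*π/4·x).
A polynomial bump cannot attain the sharp Poincaré constant (only the first sine eigenfunction does), so the ratio is strictly less than C_P, consistent with ||u||_L² ≤ C_P ||u'||_L².


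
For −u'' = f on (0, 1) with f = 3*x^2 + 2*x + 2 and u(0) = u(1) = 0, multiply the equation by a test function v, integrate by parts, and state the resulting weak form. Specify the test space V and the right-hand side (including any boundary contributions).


V = H^1_0(0, 1) (so v(0) = v(1) = 0); weak form: ∫_0^1 u'v' dx = ∫_0^1 (3*x^2 + 2*x + 2) v dx for all v ∈ V.

Multiply both sides by a test function v and integrate from 0 to 1:
  ∫_0^1 −u''(x) v(x) dx = ∫_0^1 f(x) v(x) dx.
Integrate the LHS by parts once:
  ∫_0^1 −u'' v dx = −[u'(x) v(x)]_0^1 + ∫_0^1 u'(x) v'(x) dx.
Thus ∫_0^1 u'(x) v'(x) dx = ∫_0^1 f(x) v(x) dx + [u'(x) v(x)]_0^1.
Choose V so that boundary terms are either known or forced to vanish.
u is Dirichlet: u(0) = u(1) = 0. Let V = H^1_0(0, 1); then v(0) = v(1) = 0, and [u' v]_0^1 = 0.
Weak formulation: find u (satisfying any essential BC) such that ∫_0^1 u'(x) v'(x) dx = ∫_0^1 f v dx for all v ∈ V.
Substituting f(x) = 3*x^2 + 2*x + 2, the right-hand side is ∫_0^1 (3*x^2 + 2*x + 2) v dx.


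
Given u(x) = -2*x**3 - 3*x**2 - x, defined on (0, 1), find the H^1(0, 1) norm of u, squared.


||u||_{H^1}^2 = 11593/210

The H^1 norm (squared) on an interval (0, L) is
  ||u||_{H^1}^2 = ∫_0^L u(x)^2 dx + ∫_0^L u'(x)^2 dx.
Compute u'(x) = -6*x**2 - 6*x - 1.
Then u(x)^2 = 4*x**6 + 12*x**5 + 13*x**4 + 6*x**3 + x**2 and u'(x)^2 = 36*x**4 + 72*x**3 + 48*x**2 + 12*x + 1.
Integrate each monomial from 0 to 1 using ∫_0^1 c·x^n dx = c·1^(n+1)/(n+1):
  ∫_0^1 u(x)^2 dx = ∫_0^1 (4*x^6 + 12*x^5 + 13*x^4 + 6*x^3 + x^2) dx. Term by term:
    ∫_0^1 4*x^6 dx = 4/7;  ∫_0^1 12*x^5 dx = 2;  ∫_0^1 13*x^4 dx = 13/5;
    ∫_0^1 6*x^3 dx = 3/2;  ∫_0^1 x^2 dx = 1/3.
  Sum: 4/7 + 2 + 13/5 + 3/2 + 1/3 = 1471/210.
  ∫_0^1 u'(x)^2 dx = ∫_0^1 (36*x^4 + 72*x^3 + 48*x^2 + 12*x + 1) dx. Term by term:
    ∫_0^1 36*x^4 dx = 36/5;  ∫_0^1 72*x^3 dx = 18;  ∫_0^1 48*x^2 dx = 16;
    ∫_0^1 12*x dx = 6;  ∫_0^1 1 dx = 1.
  Sum: 36/5 + 18 + 16 + 6 + 1 = 241/5.
Adding: ||u||_{H^1}^2 = 1471/210 + 241/5 = 11593/210.


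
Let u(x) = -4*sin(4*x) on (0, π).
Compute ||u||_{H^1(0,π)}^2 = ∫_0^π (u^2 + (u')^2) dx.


||u||_{H^1(0,π)}^2 = 136*π

u'(x) = -16*cos(4*x).
Expand u² and (u')² and integrate term by term on (0, π), using: for integers n ≥ 1, ∫_0^π sin²(nx) dx = ∫_0^π cos²(nx) dx = π/2; for n ≠ n', ∫_0^π sin(nx)sin(n'x) dx = ∫_0^π cos(nx)cos(n'x) dx = 0; and by product-to-sum, ∫_0^π sin(nx)cos(n'x) dx = ½∫_0^π [sin((n+n')x) + sin((n−n')x)] dx, which is 0 when n+n' is even and 2n/(n²−n'²) when n+n' is odd (it need not vanish on (0, π)).
  u² squared terms: (-4)²·∫sin(4x)² dx = 16·π/2 = 8*π.
  So ∫_0^π u² dx = 8*π.
  (u')² squared terms: (-16)²·∫cos(4x)² dx = 256·π/2 = 128*π.
  So ∫_0^π (u')² dx = 128*π.
||u||_{H^1}^2 = (8*π) + (128*π) = 136*π.


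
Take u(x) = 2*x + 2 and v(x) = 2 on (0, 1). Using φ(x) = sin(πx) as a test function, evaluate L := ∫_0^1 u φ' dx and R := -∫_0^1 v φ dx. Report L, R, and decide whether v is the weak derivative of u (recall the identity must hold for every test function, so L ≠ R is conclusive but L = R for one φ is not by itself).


LHS = -4/π, RHS = -4/π. Yes, v = u' weakly.

u(x) = 2*x + 2, classical derivative u'(x) = 2.
φ(x) = sin(πx), so φ'(x) = π*cos(π*x).
Note φ(0) = φ(1) = 0, so the boundary term u·φ vanishes.
LHS = ∫_0^1 u(x) φ'(x) dx = ∫_0^1 (2*π*x*cos(π*x) + 2*π*cos(π*x)) dx. Term by term:
  ∫_0^1 2*π*cos(π*x) dx = 0;  ∫_0^1 2*π*x*cos(π*x) dx = -4/π.
Sum: 0 − 4/π = -4/π.
So LHS = -4/π.
∫_0^1 v(x) φ(x) dx = ∫_0^1 (2*sin(π*x)) dx. Term by term:
  ∫_0^1 2*sin(π*x) dx = 4/π.
So RHS = -∫_0^1 v(x) φ(x) dx = -4/π.
LHS = RHS, so the identity holds for this test φ.
Moreover u is smooth here and v(x) = u'(x) = 2 pointwise, so the identity holds for every test function. Hence v is the weak derivative of u.


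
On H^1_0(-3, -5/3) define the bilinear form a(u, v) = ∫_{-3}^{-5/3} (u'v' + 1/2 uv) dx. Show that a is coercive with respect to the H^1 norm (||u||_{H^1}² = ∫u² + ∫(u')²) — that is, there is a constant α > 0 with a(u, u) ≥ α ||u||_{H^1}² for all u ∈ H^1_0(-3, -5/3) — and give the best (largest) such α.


α = (8 + 9*π^2)/(16 + 9*π^2)

Coercivity of a(·,·) on H^1_0(-3, -5/3) means a(u, u) ≥ α ||u||_{H^1}² for every u ∈ H^1_0.
The interval has length L = 4/3, and Poincaré/coercivity depend only on L. Here a(u, u) = ∫(u')² + (1/2)·∫u².
Here 0 < c = 1/2 < 1. The condition a(u,u) ≥ α||u||_{H^1}² reads (1−α)∫(u')² ≥ (α−c)∫u². Any admissible α is ≤ 1 (rapidly oscillating u have ∫u²/∫(u')² → 0), and α = 1 would force 0 ≥ (1−c)∫u², impossible since c < 1; so 1−α > 0. By the sharp Poincaré inequality on H^1_0 of an interval of length L, ∫(u')² ≥ (π/L)²∫u² with equality for the first sine mode sin(π(x−x₀)/L) (x₀ the left endpoint), so the inequality holds for all u iff (1−α)(π/L)² ≥ α − c, i.e. α ≤ ((π/L)² + c)/((π/L)² + 1) = (1 + c(L/π)²)/(1 + (L/π)²). With (π/L)² = 9*π^2/16 and c = 1/2, the largest admissible constant is α = ((π/L)² + c)/((π/L)² + 1).
Simplifying, α = (8 + 9*π^2)/(16 + 9*π^2).


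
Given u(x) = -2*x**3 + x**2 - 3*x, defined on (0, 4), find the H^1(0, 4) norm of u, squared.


||u||_{H^1}^2 = 1651876/105

The H^1 norm (squared) on an interval (0, L) is
  ||u||_{H^1}^2 = ∫_0^L u(x)^2 dx + ∫_0^L u'(x)^2 dx.
Compute u'(x) = -6*x**2 + 2*x - 3.
Then u(x)^2 = 4*x**6 - 4*x**5 + 13*x**4 - 6*x**3 + 9*x**2 and u'(x)^2 = 36*x**4 - 24*x**3 + 40*x**2 - 12*x + 9.
Integrate each monomial from 0 to 4 using ∫_0^4 c·x^n dx = c·4^(n+1)/(n+1):
  ∫_0^4 u(x)^2 dx = ∫_0^4 (4*x^6 - 4*x^5 + 13*x^4 - 6*x^3 + 9*x^2) dx. Term by term:
    ∫_0^4 4*x^6 dx = 65536/7;  ∫_0^4 -4*x^5 dx = -8192/3;  ∫_0^4 13*x^4 dx = 13312/5;
    ∫_0^4 -6*x^3 dx = -384;  ∫_0^4 9*x^2 dx = 192.
  Sum: 65536/7 − 8192/3 + 13312/5 − 384 + 192 = 955712/105.
  ∫_0^4 u'(x)^2 dx = ∫_0^4 (36*x^4 - 24*x^3 + 40*x^2 - 12*x + 9) dx. Term by term:
    ∫_0^4 36*x^4 dx = 36864/5;  ∫_0^4 -24*x^3 dx = -1536;  ∫_0^4 40*x^2 dx = 2560/3;
    ∫_0^4 -12*x dx = -96;  ∫_0^4 9 dx = 36.
  Sum: 36864/5 − 1536 + 2560/3 − 96 + 36 = 99452/15.
Adding: ||u||_{H^1}^2 = 955712/105 + 99452/15 = 1651876/105.


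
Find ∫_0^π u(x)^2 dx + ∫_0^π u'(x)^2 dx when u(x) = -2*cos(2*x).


||u||_{H^1(0,π)}^2 = 10*π

u'(x) = 4*sin(2*x).
Expand u² and (u')² and integrate term by term on (0, π), using: for integers n ≥ 1, ∫_0^π sin²(nx) dx = ∫_0^π cos²(nx) dx = π/2; for n ≠ n', ∫_0^π sin(nx)sin(n'x) dx = ∫_0^π cos(nx)cos(n'x) dx = 0; and by product-to-sum, ∫_0^π sin(nx)cos(n'x) dx = ½∫_0^π [sin((n+n')x) + sin((n−n')x)] dx, which is 0 when n+n' is even and 2n/(n²−n'²) when n+n' is odd (it need not vanish on (0, π)).
  u² squared terms: (-2)²·∫cos(2x)² dx = 4·π/2 = 2*π.
  So ∫_0^π u² dx = 2*π.
  (u')² squared terms: (4)²·∫sin(2x)² dx = 16·π/2 = 8*π.
  So ∫_0^π (u')² dx = 8*π.
||u||_{H^1}^2 = (2*π) + (8*π) = 10*π.


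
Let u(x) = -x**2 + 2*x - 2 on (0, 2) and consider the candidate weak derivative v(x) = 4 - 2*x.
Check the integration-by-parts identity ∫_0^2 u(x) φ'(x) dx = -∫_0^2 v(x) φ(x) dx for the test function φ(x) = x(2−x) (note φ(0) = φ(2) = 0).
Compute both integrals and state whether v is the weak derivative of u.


LHS = 0, RHS = -8/3. No, v is not the weak derivative of u.

u(x) = -x**2 + 2*x - 2, classical derivative u'(x) = 2 - 2*x.
φ(x) = x(2−x), so φ'(x) = 2 - 2*x.
Note φ(0) = φ(2) = 0, so the boundary term u·φ vanishes.
LHS = ∫_0^2 u(x) φ'(x) dx = ∫_0^2 (2*x^3 - 6*x^2 + 8*x - 4) dx. Term by term:
  ∫_0^2 2*x^3 dx = 8;  ∫_0^2 -6*x^2 dx = -16;  ∫_0^2 8*x dx = 16;
  ∫_0^2 -4 dx = -8.
Sum: 8 − 16 + 16 − 8 = 0.
So LHS = 0.
∫_0^2 v(x) φ(x) dx = ∫_0^2 (2*x^3 - 8*x^2 + 8*x) dx. Term by term:
  ∫_0^2 2*x^3 dx = 8;  ∫_0^2 -8*x^2 dx = -64/3;  ∫_0^2 8*x dx = 16.
Sum: 8 − 64/3 + 16 = 8/3.
So RHS = -∫_0^2 v(x) φ(x) dx = -8/3.
LHS − RHS = 8/3 ≠ 0, so the identity fails.
(For a valid weak derivative the identity must hold for EVERY test function, in particular this one. The failure shows v is NOT the weak derivative of u.)
Correct weak derivative would be u'(x) = 2 - 2*x.


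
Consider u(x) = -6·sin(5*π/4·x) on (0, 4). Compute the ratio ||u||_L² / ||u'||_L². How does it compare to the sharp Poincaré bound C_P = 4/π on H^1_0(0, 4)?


||u||_L² / ||u'||_L² = 4/(5*π) < C_P = 4/π.

u(x) = -6·sin(5*π/4·x), so u'(x) = -15*π*cos(5*π*x/4)/2.
Writing u(x) = A·sin(kπx/L) with A = -6 and k = 5, use ∫_0^L sin²(kπx/L) dx = L/2 and ∫_0^L cos²(kπx/L) dx = L/2.
u² = 36·sin²(5*π/4·x) and (u')² = 225*π^2/4·cos²(5*π/4·x), and each of sin², cos² integrates to L/2 = 2 over (0, 4).
∫_0^4 u² dx = 72, so ||u||_L² = 6*sqrt(2).
∫_0^4 (u')² dx = 225*π^2/2, so ||u'||_L² = 15*sqrt(2)*π/2.
Ratio ||u||_L² / ||u'||_L² = 4/(5*π).
Sharp Poincaré constant on H^1_0(0, 4) is C_P = L/π = 4/π, achieved by sin(π/4·x).
This is the k = 5 harmonic; the ratio L/(kπ) is strictly less than C_P = L/π, consistent with the sharp inequality ||u||_L² ≤ C_P ||u'||_L².


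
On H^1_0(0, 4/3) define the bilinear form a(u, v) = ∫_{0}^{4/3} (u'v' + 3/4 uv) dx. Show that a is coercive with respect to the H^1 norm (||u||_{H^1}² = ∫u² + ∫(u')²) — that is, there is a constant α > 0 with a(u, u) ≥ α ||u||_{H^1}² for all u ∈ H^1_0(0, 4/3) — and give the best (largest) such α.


α = 3*(4 + 3*π^2)/(16 + 9*π^2)

Coercivity of a(·,·) on H^1_0(0, 4/3) means a(u, u) ≥ α ||u||_{H^1}² for every u ∈ H^1_0.
The interval has length L = 4/3, and Poincaré/coercivity depend only on L. Here a(u, u) = ∫(u')² + (3/4)·∫u².
Here 0 < c = 3/4 < 1. The condition a(u,u) ≥ α||u||_{H^1}² reads (1−α)∫(u')² ≥ (α−c)∫u². Any admissible α is ≤ 1 (rapidly oscillating u have ∫u²/∫(u')² → 0), and α = 1 would force 0 ≥ (1−c)∫u², impossible since c < 1; so 1−α > 0. By the sharp Poincaré inequality on H^1_0 of an interval of length L, ∫(u')² ≥ (π/L)²∫u² with equality for the first sine mode sin(π(x−x₀)/L) (x₀ the left endpoint), so the inequality holds for all u iff (1−α)(π/L)² ≥ α − c, i.e. α ≤ ((π/L)² + c)/((π/L)² + 1) = (1 + c(L/π)²)/(1 + (L/π)²). With (π/L)² = 9*π^2/16 and c = 3/4, the largest admissible constant is α = ((π/L)² + c)/((π/L)² + 1).
Simplifying, α = 3*(4 + 3*π^2)/(16 + 9*π^2).


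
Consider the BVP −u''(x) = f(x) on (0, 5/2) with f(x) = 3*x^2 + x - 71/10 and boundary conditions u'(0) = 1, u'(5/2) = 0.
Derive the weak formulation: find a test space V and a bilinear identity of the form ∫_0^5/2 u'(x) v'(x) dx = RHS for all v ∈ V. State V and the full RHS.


V = H^1(0, 5/2) (v unrestricted at boundary; u is determined up to an additive constant); weak form: ∫_0^5/2 u'v' dx = ∫_0^5/2 (3*x^2 + x - 71/10) v dx − v(0) for all v ∈ V.

Multiply both sides by a test function v and integrate from 0 to 5/2:
  ∫_0^5/2 −u''(x) v(x) dx = ∫_0^5/2 f(x) v(x) dx.
Integrate the LHS by parts once:
  ∫_0^5/2 −u'' v dx = −[u'(x) v(x)]_0^5/2 + ∫_0^5/2 u'(x) v'(x) dx.
Thus ∫_0^5/2 u'(x) v'(x) dx = ∫_0^5/2 f(x) v(x) dx + [u'(x) v(x)]_0^5/2.
Choose V so that boundary terms are either known or forced to vanish.
u has inhomogeneous Neumann u'(0) = 1, u'(5/2) = 0. [u' v]_0^5/2 = (0)·v(5/2) − (1)·v(0) = − v(0). Take V = H^1(0, 5/2); boundary term becomes part of RHS.
Weak formulation: find u (satisfying any essential BC) such that ∫_0^5/2 u'(x) v'(x) dx = ∫_0^5/2 f v dx − v(0) for all v ∈ V (Neumann data are natural BCs: they enter the RHS as boundary terms).
Substituting f(x) = 3*x^2 + x - 71/10, the right-hand side is ∫_0^5/2 (3*x^2 + x - 71/10) v dx − v(0).
Compatibility check (pure Neumann): taking v ≡ 1 ∈ V gives 0 = ∫_0^5/2 f dx + (0) − (1), i.e. ∫_0^5/2 f dx must equal u'(0) − u'(5/2) = 1. Indeed ∫_0^5/2 (3*x^2 + x - 71/10) dx = 1, so the data are compatible. The solution is then unique only up to an additive constant (fix it e.g. by requiring ∫_0^5/2 u dx = 0).


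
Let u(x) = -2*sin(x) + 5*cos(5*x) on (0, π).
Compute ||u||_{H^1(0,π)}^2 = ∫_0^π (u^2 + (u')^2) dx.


||u||_{H^1(0,π)}^2 = 329*π

u'(x) = -25*sin(5*x) - 2*cos(x).
Expand u² and (u')² and integrate term by term on (0, π), using: for integers n ≥ 1, ∫_0^π sin²(nx) dx = ∫_0^π cos²(nx) dx = π/2; for n ≠ n', ∫_0^π sin(nx)sin(n'x) dx = ∫_0^π cos(nx)cos(n'x) dx = 0; and by product-to-sum, ∫_0^π sin(nx)cos(n'x) dx = ½∫_0^π [sin((n+n')x) + sin((n−n')x)] dx, which is 0 when n+n' is even and 2n/(n²−n'²) when n+n' is odd (it need not vanish on (0, π)).
  u² squared terms: (-2)²·∫sin(x)² dx = 4·π/2 = 2*π;  (5)²·∫cos(5x)² dx = 25·π/2 = 25*π/2.
  u² cross terms: 2·(-2)·(5)·∫sin(x)·cos(5x) dx = -20·(0) = 0.
  So ∫_0^π u² dx = 2*π + 25*π/2 + 0 = 29*π/2.
  (u')² squared terms: (-25)²·∫sin(5x)² dx = 625·π/2 = 625*π/2;  (-2)²·∫cos(x)² dx = 4·π/2 = 2*π.
  (u')² cross terms: 2·(-25)·(-2)·∫sin(5x)·cos(x) dx = 100·(0) = 0.
  So ∫_0^π (u')² dx = 625*π/2 + 2*π + 0 = 629*π/2.
||u||_{H^1}^2 = (29*π/2) + (629*π/2) = 329*π.


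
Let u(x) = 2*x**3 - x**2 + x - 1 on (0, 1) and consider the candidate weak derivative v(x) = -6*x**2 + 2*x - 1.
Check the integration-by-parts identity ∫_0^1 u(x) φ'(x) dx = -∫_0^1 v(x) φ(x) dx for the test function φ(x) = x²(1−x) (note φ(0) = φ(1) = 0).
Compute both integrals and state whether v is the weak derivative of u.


LHS = -11/60, RHS = 11/60. No, v is not the weak derivative of u.

u(x) = 2*x**3 - x**2 + x - 1, classical derivative u'(x) = 6*x**2 - 2*x + 1.
φ(x) = x²(1−x), so φ'(x) = x*(2 - 3*x).
Note φ(0) = φ(1) = 0, so the boundary term u·φ vanishes.
LHS = ∫_0^1 u(x) φ'(x) dx = ∫_0^1 (-6*x^5 + 7*x^4 - 5*x^3 + 5*x^2 - 2*x) dx. Term by term:
  ∫_0^1 -6*x^5 dx = -1;  ∫_0^1 7*x^4 dx = 7/5;  ∫_0^1 -5*x^3 dx = -5/4;
  ∫_0^1 5*x^2 dx = 5/3;  ∫_0^1 -2*x dx = -1.
Sum: -1 + 7/5 − 5/4 + 5/3 − 1 = -11/60.
So LHS = -11/60.
∫_0^1 v(x) φ(x) dx = ∫_0^1 (6*x^5 - 8*x^4 + 3*x^3 - x^2) dx. Term by term:
  ∫_0^1 6*x^5 dx = 1;  ∫_0^1 -8*x^4 dx = -8/5;  ∫_0^1 3*x^3 dx = 3/4;
  ∫_0^1 -x^2 dx = -1/3.
Sum: 1 − 8/5 + 3/4 − 1/3 = -11/60.
So RHS = -∫_0^1 v(x) φ(x) dx = 11/60.
LHS − RHS = -11/30 ≠ 0, so the identity fails.
(For a valid weak derivative the identity must hold for EVERY test function, in particular this one. The failure shows v is NOT the weak derivative of u.)
Correct weak derivative would be u'(x) = 6*x**2 - 2*x + 1.


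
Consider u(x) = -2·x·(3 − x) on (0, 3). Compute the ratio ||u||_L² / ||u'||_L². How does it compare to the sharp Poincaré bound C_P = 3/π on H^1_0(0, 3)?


||u||_L² / ||u'||_L² = 3*sqrt(10)/10 < C_P = 3/π.

u(x) = -2·x·(3 − x), so u'(x) = 4*x - 6.
u(x) = -2·x·(3 − x) vanishes at x = 0 and x = 3, so u ∈ H^1_0(0, 3). Differentiate via the product rule and integrate the resulting polynomials term by term.
  ∫_0^3 u² dx = ∫_0^3 (4*x^4 - 24*x^3 + 36*x^2) dx. Term by term:
    ∫_0^3 4*x^4 dx = 972/5;  ∫_0^3 -24*x^3 dx = -486;  ∫_0^3 36*x^2 dx = 324.
  Sum: 972/5 − 486 + 324 = 162/5.
  ∫_0^3 (u')² dx = ∫_0^3 (16*x^2 - 48*x + 36) dx. Term by term:
    ∫_0^3 16*x^2 dx = 144;  ∫_0^3 -48*x dx = -216;  ∫_0^3 36 dx = 108.
  Sum: 144 − 216 + 108 = 36.
∫_0^3 u² dx = 162/5, so ||u||_L² = 9*sqrt(10)/5.
∫_0^3 (u')² dx = 36, so ||u'||_L² = 6.
Ratio ||u||_L² / ||u'||_L² = 3*sqrt(10)/10.
Sharp Poincaré constant on H^1_0(0, 3) is C_P = L/π = 3/π, achieved by sin(π/3·x).
A polynomial bump cannot attain the sharp Poincaré constant (only the first sine eigenfunction does), so the ratio is strictly less than C_P, consistent with ||u||_L² ≤ C_P ||u'||_L².


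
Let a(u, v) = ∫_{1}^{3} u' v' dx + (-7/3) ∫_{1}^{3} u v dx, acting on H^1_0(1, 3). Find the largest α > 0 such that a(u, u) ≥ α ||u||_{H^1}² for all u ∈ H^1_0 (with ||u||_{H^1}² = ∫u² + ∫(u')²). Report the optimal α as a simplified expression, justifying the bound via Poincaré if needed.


α = (-28/3 + π^2)/(4 + π^2)

Coercivity of a(·,·) on H^1_0(1, 3) means a(u, u) ≥ α ||u||_{H^1}² for every u ∈ H^1_0.
The interval has length L = 2, and Poincaré/coercivity depend only on L. Here a(u, u) = ∫(u')² + (-7/3)·∫u².
Here c = -7/3 < 0 with |c| < (π/L)² = π^2/4, so coercivity still holds. The condition a(u,u) ≥ α||u||_{H^1}² reads (1−α)∫(u')² ≥ (α−c)∫u². Any admissible α is ≤ 1 (rapidly oscillating u have ∫u²/∫(u')² → 0), and α = 1 would force 0 ≥ (1−c)∫u², impossible since c < 1; so 1−α > 0. By the sharp Poincaré inequality on H^1_0 of an interval of length L, ∫(u')² ≥ (π/L)²∫u² with equality for the first sine mode sin(π(x−x₀)/L) (x₀ the left endpoint), so the inequality holds for all u iff (1−α)(π/L)² ≥ α − c, i.e. α ≤ ((π/L)² + c)/((π/L)² + 1) = (1 + c(L/π)²)/(1 + (L/π)²). (Direct route, valid since c ≤ 0: Poincaré gives c∫u² ≥ c(L/π)²∫(u')², so a(u,u) ≥ (1 + c(L/π)²)∫(u')², while ||u||_{H^1}² ≤ (1 + (L/π)²)∫(u')²; dividing yields the same α.) With (π/L)² = π^2/4 and c = -7/3, the largest admissible constant is α = ((π/L)² + c)/((π/L)² + 1).
Simplifying, α = (-28/3 + π^2)/(4 + π^2).


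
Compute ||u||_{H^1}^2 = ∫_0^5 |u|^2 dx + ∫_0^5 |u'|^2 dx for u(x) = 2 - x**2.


||u||_{H^1}^2 = 645

The H^1 norm (squared) on an interval (0, L) is
  ||u||_{H^1}^2 = ∫_0^L u(x)^2 dx + ∫_0^L u'(x)^2 dx.
Compute u'(x) = -2*x.
Then u(x)^2 = x**4 - 4*x**2 + 4 and u'(x)^2 = 4*x**2.
Integrate each monomial from 0 to 5 using ∫_0^5 c·x^n dx = c·5^(n+1)/(n+1):
  ∫_0^5 u(x)^2 dx = ∫_0^5 (x^4 - 4*x^2 + 4) dx. Term by term:
    ∫_0^5 x^4 dx = 625;  ∫_0^5 -4*x^2 dx = -500/3;  ∫_0^5 4 dx = 20.
  Sum: 625 − 500/3 + 20 = 1435/3.
  ∫_0^5 u'(x)^2 dx = ∫_0^5 (4*x^2) dx. Term by term:
    ∫_0^5 4*x^2 dx = 500/3.
Adding: ||u||_{H^1}^2 = 1435/3 + 500/3 = 645.


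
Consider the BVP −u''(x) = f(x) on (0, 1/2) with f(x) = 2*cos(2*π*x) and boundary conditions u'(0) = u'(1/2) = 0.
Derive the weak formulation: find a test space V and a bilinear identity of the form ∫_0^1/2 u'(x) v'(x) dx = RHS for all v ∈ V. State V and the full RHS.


V = H^1(0, 1/2) (no boundary constraint on v; u is determined up to an additive constant); weak form: ∫_0^1/2 u'v' dx = ∫_0^1/2 (2*cos(2*π*x)) v dx for all v ∈ V.

Multiply both sides by a test function v and integrate from 0 to 1/2:
  ∫_0^1/2 −u''(x) v(x) dx = ∫_0^1/2 f(x) v(x) dx.
Integrate the LHS by parts once:
  ∫_0^1/2 −u'' v dx = −[u'(x) v(x)]_0^1/2 + ∫_0^1/2 u'(x) v'(x) dx.
Thus ∫_0^1/2 u'(x) v'(x) dx = ∫_0^1/2 f(x) v(x) dx + [u'(x) v(x)]_0^1/2.
Choose V so that boundary terms are either known or forced to vanish.
u has homogeneous Neumann: u'(0) = u'(1/2) = 0. So [u' v]_0^1/2 = 0·v(1/2) − 0·v(0) = 0 for any v; take V = H^1(0, 1/2).
Weak formulation: find u (satisfying any essential BC) such that ∫_0^1/2 u'(x) v'(x) dx = ∫_0^1/2 f v dx for all v ∈ V (homogeneous Neumann, so boundary terms vanish).
Substituting f(x) = 2*cos(2*π*x), the right-hand side is ∫_0^1/2 (2*cos(2*π*x)) v dx.
Compatibility check (pure Neumann): taking v ≡ 1 ∈ V gives 0 = ∫_0^1/2 f dx + (0) − (0), i.e. ∫_0^1/2 f dx must equal u'(0) − u'(1/2) = 0. Indeed ∫_0^1/2 (2*cos(2*π*x)) dx = 0, so the data are compatible. The solution is then unique only up to an additive constant (fix it e.g. by requiring ∫_0^1/2 u dx = 0).


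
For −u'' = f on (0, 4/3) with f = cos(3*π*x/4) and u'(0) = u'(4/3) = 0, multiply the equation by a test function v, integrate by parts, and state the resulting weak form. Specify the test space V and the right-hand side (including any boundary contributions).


V = H^1(0, 4/3) (no boundary constraint on v; u is determined up to an additive constant); weak form: ∫_0^4/3 u'v' dx = ∫_0^4/3 (cos(3*π*x/4)) v dx for all v ∈ V.

Multiply both sides by a test function v and integrate from 0 to 4/3:
  ∫_0^4/3 −u''(x) v(x) dx = ∫_0^4/3 f(x) v(x) dx.
Integrate the LHS by parts once:
  ∫_0^4/3 −u'' v dx = −[u'(x) v(x)]_0^4/3 + ∫_0^4/3 u'(x) v'(x) dx.
Thus ∫_0^4/3 u'(x) v'(x) dx = ∫_0^4/3 f(x) v(x) dx + [u'(x) v(x)]_0^4/3.
Choose V so that boundary terms are either known or forced to vanish.
u has homogeneous Neumann: u'(0) = u'(4/3) = 0. So [u' v]_0^4/3 = 0·v(4/3) − 0·v(0) = 0 for any v; take V = H^1(0, 4/3).
Weak formulation: find u (satisfying any essential BC) such that ∫_0^4/3 u'(x) v'(x) dx = ∫_0^4/3 f v dx for all v ∈ V (homogeneous Neumann, so boundary terms vanish).
Substituting f(x) = cos(3*π*x/4), the right-hand side is ∫_0^4/3 (cos(3*π*x/4)) v dx.
Compatibility check (pure Neumann): taking v ≡ 1 ∈ V gives 0 = ∫_0^4/3 f dx + (0) − (0), i.e. ∫_0^4/3 f dx must equal u'(0) − u'(4/3) = 0. Indeed ∫_0^4/3 (cos(3*π*x/4)) dx = 0, so the data are compatible. The solution is then unique only up to an additive constant (fix it e.g. by requiring ∫_0^4/3 u dx = 0).


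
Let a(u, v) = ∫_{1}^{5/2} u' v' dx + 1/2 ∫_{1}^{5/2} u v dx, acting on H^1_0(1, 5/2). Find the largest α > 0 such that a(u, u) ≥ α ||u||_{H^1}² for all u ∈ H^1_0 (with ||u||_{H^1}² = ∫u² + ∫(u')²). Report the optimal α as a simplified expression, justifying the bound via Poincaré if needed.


α = (9 + 8*π^2)/(2*(9 + 4*π^2))

Coercivity of a(·,·) on H^1_0(1, 5/2) means a(u, u) ≥ α ||u||_{H^1}² for every u ∈ H^1_0.
The interval has length L = 3/2, and Poincaré/coercivity depend only on L. Here a(u, u) = ∫(u')² + (1/2)·∫u².
Here 0 < c = 1/2 < 1. The condition a(u,u) ≥ α||u||_{H^1}² reads (1−α)∫(u')² ≥ (α−c)∫u². Any admissible α is ≤ 1 (rapidly oscillating u have ∫u²/∫(u')² → 0), and α = 1 would force 0 ≥ (1−c)∫u², impossible since c < 1; so 1−α > 0. By the sharp Poincaré inequality on H^1_0 of an interval of length L, ∫(u')² ≥ (π/L)²∫u² with equality for the first sine mode sin(π(x−x₀)/L) (x₀ the left endpoint), so the inequality holds for all u iff (1−α)(π/L)² ≥ α − c, i.e. α ≤ ((π/L)² + c)/((π/L)² + 1) = (1 + c(L/π)²)/(1 + (L/π)²). With (π/L)² = 4*π^2/9 and c = 1/2, the largest admissible constant is α = ((π/L)² + c)/((π/L)² + 1).
Simplifying, α = (9 + 8*π^2)/(2*(9 + 4*π^2)).


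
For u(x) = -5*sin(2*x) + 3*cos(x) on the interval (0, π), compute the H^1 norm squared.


||u||_{H^1(0,π)}^2 = -80 + 143*π/2

u'(x) = -3*sin(x) - 10*cos(2*x).
Expand u² and (u')² and integrate term by term on (0, π), using: for integers n ≥ 1, ∫_0^π sin²(nx) dx = ∫_0^π cos²(nx) dx = π/2; for n ≠ n', ∫_0^π sin(nx)sin(n'x) dx = ∫_0^π cos(nx)cos(n'x) dx = 0; and by product-to-sum, ∫_0^π sin(nx)cos(n'x) dx = ½∫_0^π [sin((n+n')x) + sin((n−n')x)] dx, which is 0 when n+n' is even and 2n/(n²−n'²) when n+n' is odd (it need not vanish on (0, π)).
  u² squared terms: (-5)²·∫sin(2x)² dx = 25·π/2 = 25*π/2;  (3)²·∫cos(x)² dx = 9·π/2 = 9*π/2.
  u² cross terms: 2·(-5)·(3)·∫sin(2x)·cos(x) dx = -30·(4/3) = -40.
  So ∫_0^π u² dx = 25*π/2 + 9*π/2 − 40 = -40 + 17*π.
  (u')² squared terms: (-10)²·∫cos(2x)² dx = 100·π/2 = 50*π;  (-3)²·∫sin(x)² dx = 9·π/2 = 9*π/2.
  (u')² cross terms: 2·(-10)·(-3)·∫cos(2x)·sin(x) dx = 60·(-2/3) = -40.
  So ∫_0^π (u')² dx = 50*π + 9*π/2 − 40 = -40 + 109*π/2.
||u||_{H^1}^2 = (-40 + 17*π) + (-40 + 109*π/2) = -80 + 143*π/2.


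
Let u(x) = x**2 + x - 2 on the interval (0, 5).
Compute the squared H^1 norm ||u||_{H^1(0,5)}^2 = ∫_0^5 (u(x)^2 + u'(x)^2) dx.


||u||_{H^1}^2 = 6025/6

The H^1 norm (squared) on an interval (0, L) is
  ||u||_{H^1}^2 = ∫_0^L u(x)^2 dx + ∫_0^L u'(x)^2 dx.
Compute u'(x) = 2*x + 1.
Then u(x)^2 = x**4 + 2*x**3 - 3*x**2 - 4*x + 4 and u'(x)^2 = 4*x**2 + 4*x + 1.
Integrate each monomial from 0 to 5 using ∫_0^5 c·x^n dx = c·5^(n+1)/(n+1):
  ∫_0^5 u(x)^2 dx = ∫_0^5 (x^4 + 2*x^3 - 3*x^2 - 4*x + 4) dx. Term by term:
    ∫_0^5 x^4 dx = 625;  ∫_0^5 2*x^3 dx = 625/2;  ∫_0^5 -3*x^2 dx = -125;
    ∫_0^5 -4*x dx = -50;  ∫_0^5 4 dx = 20.
  Sum: 625 + 625/2 − 125 − 50 + 20 = 1565/2.
  ∫_0^5 u'(x)^2 dx = ∫_0^5 (4*x^2 + 4*x + 1) dx. Term by term:
    ∫_0^5 4*x^2 dx = 500/3;  ∫_0^5 4*x dx = 50;  ∫_0^5 1 dx = 5.
  Sum: 500/3 + 50 + 5 = 665/3.
Adding: ||u||_{H^1}^2 = 1565/2 + 665/3 = 6025/6.


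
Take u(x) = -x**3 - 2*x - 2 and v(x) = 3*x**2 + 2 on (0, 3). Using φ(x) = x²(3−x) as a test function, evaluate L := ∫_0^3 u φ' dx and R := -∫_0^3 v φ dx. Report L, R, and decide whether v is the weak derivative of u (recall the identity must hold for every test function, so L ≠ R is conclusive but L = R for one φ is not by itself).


LHS = 432/5, RHS = -432/5. No, v is not the weak derivative of u.

u(x) = -x**3 - 2*x - 2, classical derivative u'(x) = -3*x**2 - 2.
φ(x) = x²(3−x), so φ'(x) = 3*x*(2 - x).
Note φ(0) = φ(3) = 0, so the boundary term u·φ vanishes.
LHS = ∫_0^3 u(x) φ'(x) dx = ∫_0^3 (3*x^5 - 6*x^4 + 6*x^3 - 6*x^2 - 12*x) dx. Term by term:
  ∫_0^3 3*x^5 dx = 729/2;  ∫_0^3 -6*x^4 dx = -1458/5;  ∫_0^3 6*x^3 dx = 243/2;
  ∫_0^3 -6*x^2 dx = -54;  ∫_0^3 -12*x dx = -54.
Sum: 729/2 − 1458/5 + 243/2 − 54 − 54 = 432/5.
So LHS = 432/5.
∫_0^3 v(x) φ(x) dx = ∫_0^3 (-3*x^5 + 9*x^4 - 2*x^3 + 6*x^2) dx. Term by term:
  ∫_0^3 -3*x^5 dx = -729/2;  ∫_0^3 9*x^4 dx = 2187/5;  ∫_0^3 -2*x^3 dx = -81/2;
  ∫_0^3 6*x^2 dx = 54.
Sum: -729/2 + 2187/5 − 81/2 + 54 = 432/5.
So RHS = -∫_0^3 v(x) φ(x) dx = -432/5.
LHS − RHS = 864/5 ≠ 0, so the identity fails.
(For a valid weak derivative the identity must hold for EVERY test function, in particular this one. The failure shows v is NOT the weak derivative of u.)
Correct weak derivative would be u'(x) = -3*x**2 - 2.


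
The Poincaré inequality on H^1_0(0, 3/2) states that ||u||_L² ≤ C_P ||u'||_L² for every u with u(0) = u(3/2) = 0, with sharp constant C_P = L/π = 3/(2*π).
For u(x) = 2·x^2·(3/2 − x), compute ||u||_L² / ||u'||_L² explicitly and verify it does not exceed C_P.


||u||_L² / ||u'||_L² = 3*sqrt(14)/28 < C_P = 3/(2*π).

u(x) = 2·x^2·(3/2 − x), so u'(x) = 6*x*(1 - x).
u(x) = 2·x^2·(3/2 − x) vanishes at x = 0 and x = 3/2, so u ∈ H^1_0(0, 3/2). Differentiate via the product rule and integrate the resulting polynomials term by term.
  ∫_0^3/2 u² dx = ∫_0^3/2 (4*x^6 - 12*x^5 + 9*x^4) dx. Term by term:
    ∫_0^3/2 4*x^6 dx = 2187/224;  ∫_0^3/2 -12*x^5 dx = -729/32;  ∫_0^3/2 9*x^4 dx = 2187/160.
  Sum: 2187/224 − 729/32 + 2187/160 = 729/1120.
  ∫_0^3/2 (u')² dx = ∫_0^3/2 (36*x^4 - 72*x^3 + 36*x^2) dx. Term by term:
    ∫_0^3/2 36*x^4 dx = 2187/40;  ∫_0^3/2 -72*x^3 dx = -729/8;  ∫_0^3/2 36*x^2 dx = 81/2.
  Sum: 2187/40 − 729/8 + 81/2 = 81/20.
∫_0^3/2 u² dx = 729/1120, so ||u||_L² = 27*sqrt(70)/280.
∫_0^3/2 (u')² dx = 81/20, so ||u'||_L² = 9*sqrt(5)/10.
Ratio ||u||_L² / ||u'||_L² = 3*sqrt(14)/28.
Sharp Poincaré constant on H^1_0(0, 3/2) is C_P = L/π = 3/(2*π), achieved by sin(2*π/3·x).
A polynomial bump cannot attain the sharp Poincaré constant (only the first sine eigenfunction does), so the ratio is strictly less than C_P, consistent with ||u||_L² ≤ C_P ||u'||_L².


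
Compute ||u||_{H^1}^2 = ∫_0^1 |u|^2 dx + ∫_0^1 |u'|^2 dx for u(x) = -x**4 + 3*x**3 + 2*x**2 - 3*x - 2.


||u||_{H^1}^2 = 2489/180

The H^1 norm (squared) on an interval (0, L) is
  ||u||_{H^1}^2 = ∫_0^L u(x)^2 dx + ∫_0^L u'(x)^2 dx.
Compute u'(x) = -4*x**3 + 9*x**2 + 4*x - 3.
Then u(x)^2 = x**8 - 6*x**7 + 5*x**6 + 18*x**5 - 10*x**4 - 24*x**3 + x**2 + 12*x + 4 and u'(x)^2 = 16*x**6 - 72*x**5 + 49*x**4 + 96*x**3 - 38*x**2 - 24*x + 9.
Integrate each monomial from 0 to 1 using ∫_0^1 c·x^n dx = c·1^(n+1)/(n+1):
  ∫_0^1 u(x)^2 dx = ∫_0^1 (x^8 - 6*x^7 + 5*x^6 + 18*x^5 - 10*x^4 - 24*x^3 + x^2 + 12*x + 4) dx. Term by term:
    ∫_0^1 x^8 dx = 1/9;  ∫_0^1 -6*x^7 dx = -3/4;  ∫_0^1 5*x^6 dx = 5/7;
    ∫_0^1 18*x^5 dx = 3;  ∫_0^1 -10*x^4 dx = -2;  ∫_0^1 -24*x^3 dx = -6;
    ∫_0^1 x^2 dx = 1/3;  ∫_0^1 12*x dx = 6;  ∫_0^1 4 dx = 4.
  Sum: 1/9 − 3/4 + 5/7 + 3 − 2 − 6 + 1/3 + 6 + 4 = 1363/252.
  ∫_0^1 u'(x)^2 dx = ∫_0^1 (16*x^6 - 72*x^5 + 49*x^4 + 96*x^3 - 38*x^2 - 24*x + 9) dx. Term by term:
    ∫_0^1 16*x^6 dx = 16/7;  ∫_0^1 -72*x^5 dx = -12;  ∫_0^1 49*x^4 dx = 49/5;
    ∫_0^1 96*x^3 dx = 24;  ∫_0^1 -38*x^2 dx = -38/3;  ∫_0^1 -24*x dx = -12;
    ∫_0^1 9 dx = 9.
  Sum: 16/7 − 12 + 49/5 + 24 − 38/3 − 12 + 9 = 884/105.
Adding: ||u||_{H^1}^2 = 1363/252 + 884/105 = 2489/180.
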